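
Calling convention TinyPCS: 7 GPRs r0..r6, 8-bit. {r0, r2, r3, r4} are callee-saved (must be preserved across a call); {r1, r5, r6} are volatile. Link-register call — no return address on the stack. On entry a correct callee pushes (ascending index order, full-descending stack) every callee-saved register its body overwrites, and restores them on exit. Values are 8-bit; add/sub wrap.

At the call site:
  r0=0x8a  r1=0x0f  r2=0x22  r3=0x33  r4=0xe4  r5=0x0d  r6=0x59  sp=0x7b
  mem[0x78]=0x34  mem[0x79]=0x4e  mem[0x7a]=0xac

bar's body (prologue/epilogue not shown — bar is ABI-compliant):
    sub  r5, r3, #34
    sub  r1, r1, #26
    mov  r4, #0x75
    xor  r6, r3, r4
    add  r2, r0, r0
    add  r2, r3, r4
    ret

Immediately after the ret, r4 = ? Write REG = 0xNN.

REG = 0xe4

prologue: push r2 → mem[0x7a]=0x22, sp=0x7a
prologue: push r4 → mem[0x79]=0xe4, sp=0x79
body[0] sub  r5, r3, #34 → r5=0x11
body[1] sub  r1, r1, #26 → r1=0xf5
body[2] mov  r4, #0x75 → r4=0x75
body[3] xor  r6, r3, r4 → r6=0x46
body[4] add  r2, r0, r0 → r2=0x14
body[5] add  r2, r3, r4 → r2=0xa8
epilogue: pop r4=0xe4, sp=0x7a
epilogue: pop r2=0x22, sp=0x7b
r4 is callee-saved → restored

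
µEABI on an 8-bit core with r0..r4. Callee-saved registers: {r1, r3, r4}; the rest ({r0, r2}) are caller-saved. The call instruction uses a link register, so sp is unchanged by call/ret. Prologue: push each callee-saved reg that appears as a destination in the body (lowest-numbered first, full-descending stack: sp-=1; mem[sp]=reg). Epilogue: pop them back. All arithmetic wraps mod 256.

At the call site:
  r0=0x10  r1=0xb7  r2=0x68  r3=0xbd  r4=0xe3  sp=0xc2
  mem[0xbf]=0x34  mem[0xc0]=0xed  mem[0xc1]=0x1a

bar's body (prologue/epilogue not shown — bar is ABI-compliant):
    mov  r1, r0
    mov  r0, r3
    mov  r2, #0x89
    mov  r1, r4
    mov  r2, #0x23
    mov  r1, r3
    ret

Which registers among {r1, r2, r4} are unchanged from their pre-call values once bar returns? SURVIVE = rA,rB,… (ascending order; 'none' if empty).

prologue: push r1 -> mem[0xc1]=0xb7, sp=0xc1
body[0] mov  r1, r0 -> r1=0x10
body[1] mov  r0, r3 -> r0=0xbd
body[2] mov  r2, #0x89 -> r2=0x89
body[3] mov  r1, r4 -> r1=0xe3
body[4] mov  r2, #0x23 -> r2=0x23
body[5] mov  r1, r3 -> r1=0xbd
epilogue: pop r1=0xb7, sp=0xc2
r1: callee-saved, written=True
r2: caller-saved, written=True
r4: callee-saved, written=False

SURVIVE = r1,r4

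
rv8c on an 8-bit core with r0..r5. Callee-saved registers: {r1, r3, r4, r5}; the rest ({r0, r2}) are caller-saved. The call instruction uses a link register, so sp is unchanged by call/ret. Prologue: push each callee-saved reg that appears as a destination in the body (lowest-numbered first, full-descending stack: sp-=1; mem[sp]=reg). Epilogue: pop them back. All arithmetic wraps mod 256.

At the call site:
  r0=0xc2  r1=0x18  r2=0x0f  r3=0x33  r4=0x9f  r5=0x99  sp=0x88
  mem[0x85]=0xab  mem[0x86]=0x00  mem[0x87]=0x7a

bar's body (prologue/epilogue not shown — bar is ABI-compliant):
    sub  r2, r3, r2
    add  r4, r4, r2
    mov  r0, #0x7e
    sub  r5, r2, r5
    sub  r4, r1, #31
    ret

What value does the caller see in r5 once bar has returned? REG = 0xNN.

prologue: push r4 -> mem[0x87]=0x9f, sp=0x87
prologue: push r5 -> mem[0x86]=0x99, sp=0x86
body[0] sub  r2, r3, r2 -> r2=0x24
body[1] add  r4, r4, r2 -> r4=0xc3
body[2] mov  r0, #0x7e -> r0=0x7e
body[3] sub  r5, r2, r5 -> r5=0x8b
body[4] sub  r4, r1, #31 -> r4=0xf9
epilogue: pop r5=0x99, sp=0x87
epilogue: pop r4=0x9f, sp=0x88
r5 is callee-saved -> restored

REG = 0x99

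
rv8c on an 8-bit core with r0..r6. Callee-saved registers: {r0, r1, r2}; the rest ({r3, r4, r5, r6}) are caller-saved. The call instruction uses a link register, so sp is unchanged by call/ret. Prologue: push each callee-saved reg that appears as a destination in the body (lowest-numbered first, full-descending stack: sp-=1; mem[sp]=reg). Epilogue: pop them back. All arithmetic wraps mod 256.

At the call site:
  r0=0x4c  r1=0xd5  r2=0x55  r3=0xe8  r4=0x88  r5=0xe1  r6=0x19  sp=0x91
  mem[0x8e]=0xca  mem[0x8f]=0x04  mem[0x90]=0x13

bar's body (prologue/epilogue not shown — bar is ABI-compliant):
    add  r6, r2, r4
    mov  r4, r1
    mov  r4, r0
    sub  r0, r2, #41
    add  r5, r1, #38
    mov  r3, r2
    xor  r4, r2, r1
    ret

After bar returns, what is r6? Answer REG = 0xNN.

prologue: push r0 → mem[0x90]=0x4c, sp=0x90
body[0] add  r6, r2, r4 → r6=0xdd
body[1] mov  r4, r1 → r4=0xd5
body[2] mov  r4, r0 → r4=0x4c
body[3] sub  r0, r2, #41 → r0=0x2c
body[4] add  r5, r1, #38 → r5=0xfb
body[5] mov  r3, r2 → r3=0x55
body[6] xor  r4, r2, r1 → r4=0x80
epilogue: pop r0=0x4c, sp=0x91
r6 is caller-saved → body value

REG = 0xdd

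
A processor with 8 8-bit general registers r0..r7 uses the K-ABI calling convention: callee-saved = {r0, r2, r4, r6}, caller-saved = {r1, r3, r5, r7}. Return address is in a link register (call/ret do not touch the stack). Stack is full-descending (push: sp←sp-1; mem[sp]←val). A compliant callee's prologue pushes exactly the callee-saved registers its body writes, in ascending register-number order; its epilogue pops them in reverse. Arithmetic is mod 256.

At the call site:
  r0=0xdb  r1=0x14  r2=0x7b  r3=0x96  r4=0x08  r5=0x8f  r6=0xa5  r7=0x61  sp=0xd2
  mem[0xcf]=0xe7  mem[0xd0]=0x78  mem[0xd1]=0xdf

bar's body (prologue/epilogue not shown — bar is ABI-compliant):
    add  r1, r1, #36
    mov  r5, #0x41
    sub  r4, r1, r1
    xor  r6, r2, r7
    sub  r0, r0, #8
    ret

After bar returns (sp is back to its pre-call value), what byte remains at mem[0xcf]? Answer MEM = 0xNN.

MEM = 0xa5

prologue: push r0 -> mem[0xd1]=0xdb, sp=0xd1
prologue: push r4 -> mem[0xd0]=0x08, sp=0xd0
prologue: push r6 -> mem[0xcf]=0xa5, sp=0xcf
body[0] add  r1, r1, #36 -> r1=0x38
body[1] mov  r5, #0x41 -> r5=0x41
body[2] sub  r4, r1, r1 -> r4=0x00
body[3] xor  r6, r2, r7 -> r6=0x1a
body[4] sub  r0, r0, #8 -> r0=0xd3
epilogue: pop r6=0xa5, sp=0xd0
epilogue: pop r4=0x08, sp=0xd1
epilogue: pop r0=0xdb, sp=0xd2
prologue pushed ['r0', 'r4', 'r6'] at ['0xd1', '0xd0', '0xcf']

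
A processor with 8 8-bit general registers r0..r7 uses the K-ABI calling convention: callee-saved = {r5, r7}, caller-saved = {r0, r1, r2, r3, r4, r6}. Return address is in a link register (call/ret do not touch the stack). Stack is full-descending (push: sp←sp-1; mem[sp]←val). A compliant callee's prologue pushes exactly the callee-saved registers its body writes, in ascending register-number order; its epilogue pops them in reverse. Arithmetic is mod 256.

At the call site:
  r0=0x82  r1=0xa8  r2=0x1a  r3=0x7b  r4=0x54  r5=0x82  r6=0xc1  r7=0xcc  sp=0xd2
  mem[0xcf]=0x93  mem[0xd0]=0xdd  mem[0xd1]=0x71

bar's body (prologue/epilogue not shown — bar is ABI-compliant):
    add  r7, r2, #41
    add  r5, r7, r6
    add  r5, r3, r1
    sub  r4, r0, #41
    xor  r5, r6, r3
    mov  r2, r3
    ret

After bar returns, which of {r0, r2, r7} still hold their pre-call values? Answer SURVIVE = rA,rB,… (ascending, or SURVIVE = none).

prologue: push r5 → mem[0xd1]=0x82, sp=0xd1
prologue: push r7 → mem[0xd0]=0xcc, sp=0xd0
body[0] add  r7, r2, #41 → r7=0x43
body[1] add  r5, r7, r6 → r5=0x04
body[2] add  r5, r3, r1 → r5=0x23
body[3] sub  r4, r0, #41 → r4=0x59
body[4] xor  r5, r6, r3 → r5=0xba
body[5] mov  r2, r3 → r2=0x7b
epilogue: pop r7=0xcc, sp=0xd1
epilogue: pop r5=0x82, sp=0xd2
r0: caller-saved, written=False
r2: caller-saved, written=True
r7: callee-saved, written=True

SURVIVE = r0,r7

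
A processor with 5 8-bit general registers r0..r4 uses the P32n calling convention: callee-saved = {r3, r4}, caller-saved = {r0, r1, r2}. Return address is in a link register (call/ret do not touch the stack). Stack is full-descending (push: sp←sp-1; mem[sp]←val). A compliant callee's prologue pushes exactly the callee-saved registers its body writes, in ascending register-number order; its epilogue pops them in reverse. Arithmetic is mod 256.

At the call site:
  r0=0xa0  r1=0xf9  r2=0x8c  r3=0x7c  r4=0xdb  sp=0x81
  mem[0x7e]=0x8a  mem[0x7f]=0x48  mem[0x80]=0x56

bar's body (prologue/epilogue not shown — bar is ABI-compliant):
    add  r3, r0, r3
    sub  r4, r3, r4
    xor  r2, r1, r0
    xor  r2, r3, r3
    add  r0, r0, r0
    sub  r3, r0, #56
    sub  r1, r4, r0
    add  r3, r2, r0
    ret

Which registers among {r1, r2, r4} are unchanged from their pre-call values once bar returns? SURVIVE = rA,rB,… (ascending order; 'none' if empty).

prologue: push r3 -> mem[0x80]=0x7c, sp=0x80
prologue: push r4 -> mem[0x7f]=0xdb, sp=0x7f
body[0] add  r3, r0, r3 -> r3=0x1c
body[1] sub  r4, r3, r4 -> r4=0x41
body[2] xor  r2, r1, r0 -> r2=0x59
body[3] xor  r2, r3, r3 -> r2=0x00
body[4] add  r0, r0, r0 -> r0=0x40
body[5] sub  r3, r0, #56 -> r3=0x08
body[6] sub  r1, r4, r0 -> r1=0x01
body[7] add  r3, r2, r0 -> r3=0x40
epilogue: pop r4=0xdb, sp=0x80
epilogue: pop r3=0x7c, sp=0x81
r1: caller-saved, written=True
r2: caller-saved, written=True
r4: callee-saved, written=True

SURVIVE = r4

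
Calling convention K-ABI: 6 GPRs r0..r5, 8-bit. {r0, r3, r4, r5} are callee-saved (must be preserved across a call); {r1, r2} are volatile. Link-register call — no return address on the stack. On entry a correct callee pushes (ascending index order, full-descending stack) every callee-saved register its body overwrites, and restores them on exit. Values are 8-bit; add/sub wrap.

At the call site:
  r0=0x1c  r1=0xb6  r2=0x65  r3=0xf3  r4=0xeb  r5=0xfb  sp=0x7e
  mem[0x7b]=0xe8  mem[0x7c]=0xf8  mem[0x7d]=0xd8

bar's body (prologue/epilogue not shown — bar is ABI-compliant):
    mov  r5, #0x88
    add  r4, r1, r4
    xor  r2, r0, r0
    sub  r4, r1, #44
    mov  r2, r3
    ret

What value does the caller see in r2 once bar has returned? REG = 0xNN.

REG = 0xf3

prologue: push r4 -> mem[0x7d]=0xeb, sp=0x7d
prologue: push r5 -> mem[0x7c]=0xfb, sp=0x7c
body[0] mov  r5, #0x88 -> r5=0x88
body[1] add  r4, r1, r4 -> r4=0xa1
body[2] xor  r2, r0, r0 -> r2=0x00
body[3] sub  r4, r1, #44 -> r4=0x8a
body[4] mov  r2, r3 -> r2=0xf3
epilogue: pop r5=0xfb, sp=0x7d
epilogue: pop r4=0xeb, sp=0x7e
r2 is caller-saved -> body value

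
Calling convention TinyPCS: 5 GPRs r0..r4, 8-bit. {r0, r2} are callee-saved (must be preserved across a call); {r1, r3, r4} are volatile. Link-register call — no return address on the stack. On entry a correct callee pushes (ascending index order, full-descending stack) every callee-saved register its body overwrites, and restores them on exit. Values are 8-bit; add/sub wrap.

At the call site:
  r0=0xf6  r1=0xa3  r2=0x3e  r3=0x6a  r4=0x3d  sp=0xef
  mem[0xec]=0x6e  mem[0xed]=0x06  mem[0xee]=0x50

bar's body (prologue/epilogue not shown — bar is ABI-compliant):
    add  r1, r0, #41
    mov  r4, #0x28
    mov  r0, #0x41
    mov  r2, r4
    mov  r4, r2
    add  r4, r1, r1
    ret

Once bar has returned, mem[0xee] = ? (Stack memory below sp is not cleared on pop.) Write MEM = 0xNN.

MEM = 0xf6

prologue: push r0 → mem[0xee]=0xf6, sp=0xee
prologue: push r2 → mem[0xed]=0x3e, sp=0xed
body[0] add  r1, r0, #41 → r1=0x1f
body[1] mov  r4, #0x28 → r4=0x28
body[2] mov  r0, #0x41 → r0=0x41
body[3] mov  r2, r4 → r2=0x28
body[4] mov  r4, r2 → r4=0x28
body[5] add  r4, r1, r1 → r4=0x3e
epilogue: pop r2=0x3e, sp=0xee
epilogue: pop r0=0xf6, sp=0xef
prologue pushed ['r0', 'r2'] at ['0xee', '0xed']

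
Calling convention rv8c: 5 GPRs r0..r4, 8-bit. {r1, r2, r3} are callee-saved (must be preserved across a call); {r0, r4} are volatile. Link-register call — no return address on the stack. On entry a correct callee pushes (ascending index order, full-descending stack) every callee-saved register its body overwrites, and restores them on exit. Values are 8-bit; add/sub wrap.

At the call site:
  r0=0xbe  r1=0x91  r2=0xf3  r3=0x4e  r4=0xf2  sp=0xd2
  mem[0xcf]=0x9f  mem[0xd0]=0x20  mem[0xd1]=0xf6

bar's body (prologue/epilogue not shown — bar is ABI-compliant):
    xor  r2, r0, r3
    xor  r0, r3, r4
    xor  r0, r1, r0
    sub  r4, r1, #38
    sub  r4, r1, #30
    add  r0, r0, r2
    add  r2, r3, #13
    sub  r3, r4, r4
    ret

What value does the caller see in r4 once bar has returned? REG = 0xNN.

prologue: push r2 → mem[0xd1]=0xf3, sp=0xd1
prologue: push r3 → mem[0xd0]=0x4e, sp=0xd0
body[0] xor  r2, r0, r3 → r2=0xf0
body[1] xor  r0, r3, r4 → r0=0xbc
body[2] xor  r0, r1, r0 → r0=0x2d
body[3] sub  r4, r1, #38 → r4=0x6b
body[4] sub  r4, r1, #30 → r4=0x73
body[5] add  r0, r0, r2 → r0=0x1d
body[6] add  r2, r3, #13 → r2=0x5b
body[7] sub  r3, r4, r4 → r3=0x00
epilogue: pop r3=0x4e, sp=0xd1
epilogue: pop r2=0xf3, sp=0xd2
r4 is caller-saved → body value

REG = 0x73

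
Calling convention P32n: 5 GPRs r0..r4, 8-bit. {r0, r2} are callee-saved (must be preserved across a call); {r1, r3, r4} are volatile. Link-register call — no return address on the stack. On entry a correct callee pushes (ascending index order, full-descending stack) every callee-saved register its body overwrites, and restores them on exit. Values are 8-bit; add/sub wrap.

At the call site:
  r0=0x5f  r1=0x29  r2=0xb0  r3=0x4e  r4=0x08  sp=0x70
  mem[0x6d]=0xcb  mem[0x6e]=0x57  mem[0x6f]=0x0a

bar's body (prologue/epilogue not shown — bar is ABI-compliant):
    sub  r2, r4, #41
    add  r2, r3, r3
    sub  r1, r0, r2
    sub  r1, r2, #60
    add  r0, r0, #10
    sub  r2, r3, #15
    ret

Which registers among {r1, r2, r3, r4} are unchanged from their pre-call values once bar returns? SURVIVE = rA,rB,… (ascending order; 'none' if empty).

prologue: push r0 → mem[0x6f]=0x5f, sp=0x6f
prologue: push r2 → mem[0x6e]=0xb0, sp=0x6e
body[0] sub  r2, r4, #41 → r2=0xdf
body[1] add  r2, r3, r3 → r2=0x9c
body[2] sub  r1, r0, r2 → r1=0xc3
body[3] sub  r1, r2, #60 → r1=0x60
body[4] add  r0, r0, #10 → r0=0x69
body[5] sub  r2, r3, #15 → r2=0x3f
epilogue: pop r2=0xb0, sp=0x6f
epilogue: pop r0=0x5f, sp=0x70
r1: caller-saved, written=True
r2: callee-saved, written=True
r3: caller-saved, written=False
r4: caller-saved, written=False

SURVIVE = r2,r3,r4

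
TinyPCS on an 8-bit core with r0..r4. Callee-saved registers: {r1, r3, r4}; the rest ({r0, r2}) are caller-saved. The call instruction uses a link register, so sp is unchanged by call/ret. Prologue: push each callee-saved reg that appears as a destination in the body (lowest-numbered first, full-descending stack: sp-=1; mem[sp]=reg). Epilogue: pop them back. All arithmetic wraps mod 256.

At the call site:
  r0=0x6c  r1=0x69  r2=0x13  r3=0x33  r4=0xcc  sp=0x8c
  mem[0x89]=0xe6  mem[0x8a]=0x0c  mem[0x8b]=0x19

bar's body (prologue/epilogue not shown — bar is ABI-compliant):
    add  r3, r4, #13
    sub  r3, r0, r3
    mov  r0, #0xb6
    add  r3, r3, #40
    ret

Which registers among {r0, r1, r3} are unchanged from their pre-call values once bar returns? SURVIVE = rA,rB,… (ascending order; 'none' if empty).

prologue: push r3 → mem[0x8b]=0x33, sp=0x8b
body[0] add  r3, r4, #13 → r3=0xd9
body[1] sub  r3, r0, r3 → r3=0x93
body[2] mov  r0, #0xb6 → r0=0xb6
body[3] add  r3, r3, #40 → r3=0xbb
epilogue: pop r3=0x33, sp=0x8c
r0: caller-saved, written=True
r1: callee-saved, written=False
r3: callee-saved, written=True

SURVIVE = r1,r3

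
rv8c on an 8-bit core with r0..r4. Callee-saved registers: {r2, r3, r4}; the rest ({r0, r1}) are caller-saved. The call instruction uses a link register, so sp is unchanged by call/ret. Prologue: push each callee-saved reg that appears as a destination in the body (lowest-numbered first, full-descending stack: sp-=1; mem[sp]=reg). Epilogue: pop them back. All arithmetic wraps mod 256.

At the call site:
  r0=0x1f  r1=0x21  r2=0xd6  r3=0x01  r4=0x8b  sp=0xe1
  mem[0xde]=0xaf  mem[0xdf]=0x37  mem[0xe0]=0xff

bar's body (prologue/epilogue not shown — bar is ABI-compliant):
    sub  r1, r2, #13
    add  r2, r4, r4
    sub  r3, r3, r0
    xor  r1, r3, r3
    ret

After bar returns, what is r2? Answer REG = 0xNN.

prologue: push r2 → mem[0xe0]=0xd6, sp=0xe0
prologue: push r3 → mem[0xdf]=0x01, sp=0xdf
body[0] sub  r1, r2, #13 → r1=0xc9
body[1] add  r2, r4, r4 → r2=0x16
body[2] sub  r3, r3, r0 → r3=0xe2
body[3] xor  r1, r3, r3 → r1=0x00
epilogue: pop r3=0x01, sp=0xe0
epilogue: pop r2=0xd6, sp=0xe1
r2 is callee-saved → restored

REG = 0xd6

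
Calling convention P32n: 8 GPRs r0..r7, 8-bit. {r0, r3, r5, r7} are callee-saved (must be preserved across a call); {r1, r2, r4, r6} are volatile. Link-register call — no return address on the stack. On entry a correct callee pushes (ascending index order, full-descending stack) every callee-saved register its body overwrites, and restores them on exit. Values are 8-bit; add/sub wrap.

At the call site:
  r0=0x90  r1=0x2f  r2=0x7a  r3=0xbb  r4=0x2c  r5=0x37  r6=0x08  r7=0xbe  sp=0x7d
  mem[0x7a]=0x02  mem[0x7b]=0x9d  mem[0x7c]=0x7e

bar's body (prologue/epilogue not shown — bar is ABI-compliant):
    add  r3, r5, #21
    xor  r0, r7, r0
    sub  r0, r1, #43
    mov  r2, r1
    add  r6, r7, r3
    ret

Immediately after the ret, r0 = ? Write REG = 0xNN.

prologue: push r0 -> mem[0x7c]=0x90, sp=0x7c
prologue: push r3 -> mem[0x7b]=0xbb, sp=0x7b
body[0] add  r3, r5, #21 -> r3=0x4c
body[1] xor  r0, r7, r0 -> r0=0x2e
body[2] sub  r0, r1, #43 -> r0=0x04
body[3] mov  r2, r1 -> r2=0x2f
body[4] add  r6, r7, r3 -> r6=0x0a
epilogue: pop r3=0xbb, sp=0x7c
epilogue: pop r0=0x90, sp=0x7d
r0 is callee-saved -> restored

REG = 0x90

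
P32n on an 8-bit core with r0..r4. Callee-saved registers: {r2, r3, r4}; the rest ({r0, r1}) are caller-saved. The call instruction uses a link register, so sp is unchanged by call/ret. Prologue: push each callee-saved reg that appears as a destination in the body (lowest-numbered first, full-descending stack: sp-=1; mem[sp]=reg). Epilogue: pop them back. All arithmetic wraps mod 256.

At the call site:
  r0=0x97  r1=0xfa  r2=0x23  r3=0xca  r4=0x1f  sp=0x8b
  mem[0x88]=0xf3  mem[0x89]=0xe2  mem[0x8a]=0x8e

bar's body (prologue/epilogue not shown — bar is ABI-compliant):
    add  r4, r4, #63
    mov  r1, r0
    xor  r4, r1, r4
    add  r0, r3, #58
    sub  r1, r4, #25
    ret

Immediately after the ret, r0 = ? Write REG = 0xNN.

REG = 0x04

prologue: push r4 → mem[0x8a]=0x1f, sp=0x8a
body[0] add  r4, r4, #63 → r4=0x5e
body[1] mov  r1, r0 → r1=0x97
body[2] xor  r4, r1, r4 → r4=0xc9
body[3] add  r0, r3, #58 → r0=0x04
body[4] sub  r1, r4, #25 → r1=0xb0
epilogue: pop r4=0x1f, sp=0x8b
r0 is caller-saved → body value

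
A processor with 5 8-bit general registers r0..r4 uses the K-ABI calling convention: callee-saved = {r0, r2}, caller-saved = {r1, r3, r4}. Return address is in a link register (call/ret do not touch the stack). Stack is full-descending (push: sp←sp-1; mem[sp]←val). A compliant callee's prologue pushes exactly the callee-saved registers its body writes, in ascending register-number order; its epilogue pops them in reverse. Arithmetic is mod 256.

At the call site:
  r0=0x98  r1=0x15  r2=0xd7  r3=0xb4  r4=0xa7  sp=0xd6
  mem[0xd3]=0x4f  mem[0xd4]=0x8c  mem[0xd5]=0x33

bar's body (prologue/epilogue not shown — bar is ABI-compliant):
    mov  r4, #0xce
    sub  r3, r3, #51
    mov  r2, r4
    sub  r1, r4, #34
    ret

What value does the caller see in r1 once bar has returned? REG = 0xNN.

REG = 0xac

prologue: push r2 -> mem[0xd5]=0xd7, sp=0xd5
body[0] mov  r4, #0xce -> r4=0xce
body[1] sub  r3, r3, #51 -> r3=0x81
body[2] mov  r2, r4 -> r2=0xce
body[3] sub  r1, r4, #34 -> r1=0xac
epilogue: pop r2=0xd7, sp=0xd6
r1 is caller-saved -> body value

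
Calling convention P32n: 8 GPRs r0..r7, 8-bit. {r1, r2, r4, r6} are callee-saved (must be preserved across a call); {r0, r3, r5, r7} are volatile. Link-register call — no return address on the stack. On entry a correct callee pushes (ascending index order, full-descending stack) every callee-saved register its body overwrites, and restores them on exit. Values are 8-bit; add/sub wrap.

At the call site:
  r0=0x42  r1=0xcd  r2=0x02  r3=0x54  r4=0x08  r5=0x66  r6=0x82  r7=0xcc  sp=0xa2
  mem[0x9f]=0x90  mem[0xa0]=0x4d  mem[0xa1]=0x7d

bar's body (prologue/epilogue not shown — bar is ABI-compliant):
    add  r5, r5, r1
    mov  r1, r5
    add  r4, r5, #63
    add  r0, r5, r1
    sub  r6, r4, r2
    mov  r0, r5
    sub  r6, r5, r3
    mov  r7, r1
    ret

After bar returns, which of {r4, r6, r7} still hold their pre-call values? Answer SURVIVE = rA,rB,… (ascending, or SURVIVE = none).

prologue: push r1 → mem[0xa1]=0xcd, sp=0xa1
prologue: push r4 → mem[0xa0]=0x08, sp=0xa0
prologue: push r6 → mem[0x9f]=0x82, sp=0x9f
body[0] add  r5, r5, r1 → r5=0x33
body[1] mov  r1, r5 → r1=0x33
body[2] add  r4, r5, #63 → r4=0x72
body[3] add  r0, r5, r1 → r0=0x66
body[4] sub  r6, r4, r2 → r6=0x70
body[5] mov  r0, r5 → r0=0x33
body[6] sub  r6, r5, r3 → r6=0xdf
body[7] mov  r7, r1 → r7=0x33
epilogue: pop r6=0x82, sp=0xa0
epilogue: pop r4=0x08, sp=0xa1
epilogue: pop r1=0xcd, sp=0xa2
r4: callee-saved, written=True
r6: callee-saved, written=True
r7: caller-saved, written=True

SURVIVE = r4,r6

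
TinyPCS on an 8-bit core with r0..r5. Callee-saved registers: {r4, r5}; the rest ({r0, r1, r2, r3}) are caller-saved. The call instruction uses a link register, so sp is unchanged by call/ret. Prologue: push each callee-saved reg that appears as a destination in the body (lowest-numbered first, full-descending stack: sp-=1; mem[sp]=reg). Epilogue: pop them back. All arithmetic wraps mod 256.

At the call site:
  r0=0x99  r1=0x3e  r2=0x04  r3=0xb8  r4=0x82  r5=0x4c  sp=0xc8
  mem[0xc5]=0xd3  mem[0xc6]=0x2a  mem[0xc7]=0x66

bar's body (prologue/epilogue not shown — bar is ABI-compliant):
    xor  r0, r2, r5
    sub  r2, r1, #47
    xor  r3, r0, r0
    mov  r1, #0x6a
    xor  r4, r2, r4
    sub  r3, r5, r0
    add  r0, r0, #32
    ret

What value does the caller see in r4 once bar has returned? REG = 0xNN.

prologue: push r4 → mem[0xc7]=0x82, sp=0xc7
body[0] xor  r0, r2, r5 → r0=0x48
body[1] sub  r2, r1, #47 → r2=0x0f
body[2] xor  r3, r0, r0 → r3=0x00
body[3] mov  r1, #0x6a → r1=0x6a
body[4] xor  r4, r2, r4 → r4=0x8d
body[5] sub  r3, r5, r0 → r3=0x04
body[6] add  r0, r0, #32 → r0=0x68
epilogue: pop r4=0x82, sp=0xc8
r4 is callee-saved → restored

REG = 0x82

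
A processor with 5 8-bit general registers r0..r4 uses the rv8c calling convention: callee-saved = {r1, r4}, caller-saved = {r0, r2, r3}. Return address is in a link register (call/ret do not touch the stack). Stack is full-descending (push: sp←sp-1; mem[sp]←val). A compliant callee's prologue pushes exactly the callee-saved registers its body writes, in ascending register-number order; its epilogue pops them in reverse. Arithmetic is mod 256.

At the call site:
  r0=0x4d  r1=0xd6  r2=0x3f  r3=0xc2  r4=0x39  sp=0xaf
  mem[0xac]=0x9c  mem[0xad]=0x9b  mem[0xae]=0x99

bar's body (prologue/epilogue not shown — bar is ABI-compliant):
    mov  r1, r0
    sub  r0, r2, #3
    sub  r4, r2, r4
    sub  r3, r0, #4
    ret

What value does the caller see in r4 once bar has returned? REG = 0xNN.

prologue: push r1 -> mem[0xae]=0xd6, sp=0xae
prologue: push r4 -> mem[0xad]=0x39, sp=0xad
body[0] mov  r1, r0 -> r1=0x4d
body[1] sub  r0, r2, #3 -> r0=0x3c
body[2] sub  r4, r2, r4 -> r4=0x06
body[3] sub  r3, r0, #4 -> r3=0x38
epilogue: pop r4=0x39, sp=0xae
epilogue: pop r1=0xd6, sp=0xaf
r4 is callee-saved -> restored

REG = 0x39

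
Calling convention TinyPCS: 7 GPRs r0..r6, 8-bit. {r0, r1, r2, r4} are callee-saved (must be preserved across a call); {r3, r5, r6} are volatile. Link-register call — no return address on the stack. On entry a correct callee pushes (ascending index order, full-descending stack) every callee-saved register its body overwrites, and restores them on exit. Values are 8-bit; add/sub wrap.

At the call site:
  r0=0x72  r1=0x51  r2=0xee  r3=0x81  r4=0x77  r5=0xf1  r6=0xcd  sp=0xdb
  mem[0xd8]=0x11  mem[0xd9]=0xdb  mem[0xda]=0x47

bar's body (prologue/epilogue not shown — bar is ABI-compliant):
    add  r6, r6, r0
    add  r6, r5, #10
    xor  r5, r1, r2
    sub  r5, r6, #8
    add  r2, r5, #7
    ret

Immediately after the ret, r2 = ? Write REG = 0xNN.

prologue: push r2 → mem[0xda]=0xee, sp=0xda
body[0] add  r6, r6, r0 → r6=0x3f
body[1] add  r6, r5, #10 → r6=0xfb
body[2] xor  r5, r1, r2 → r5=0xbf
body[3] sub  r5, r6, #8 → r5=0xf3
body[4] add  r2, r5, #7 → r2=0xfa
epilogue: pop r2=0xee, sp=0xdb
r2 is callee-saved → restored

REG = 0xee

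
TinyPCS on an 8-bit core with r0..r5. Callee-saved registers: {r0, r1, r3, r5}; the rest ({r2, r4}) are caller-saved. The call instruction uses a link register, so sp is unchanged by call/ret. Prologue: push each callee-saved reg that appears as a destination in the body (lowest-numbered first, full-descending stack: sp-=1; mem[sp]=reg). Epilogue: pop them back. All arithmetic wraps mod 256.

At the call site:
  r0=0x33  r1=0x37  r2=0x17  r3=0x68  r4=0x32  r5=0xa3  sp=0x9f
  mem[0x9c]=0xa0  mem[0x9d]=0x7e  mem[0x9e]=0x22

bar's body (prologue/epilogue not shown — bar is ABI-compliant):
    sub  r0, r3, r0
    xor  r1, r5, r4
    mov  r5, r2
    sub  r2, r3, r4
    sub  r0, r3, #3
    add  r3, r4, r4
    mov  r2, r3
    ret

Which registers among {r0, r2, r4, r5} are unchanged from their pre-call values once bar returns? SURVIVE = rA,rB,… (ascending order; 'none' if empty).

prologue: push r0 → mem[0x9e]=0x33, sp=0x9e
prologue: push r1 → mem[0x9d]=0x37, sp=0x9d
prologue: push r3 → mem[0x9c]=0x68, sp=0x9c
prologue: push r5 → mem[0x9b]=0xa3, sp=0x9b
body[0] sub  r0, r3, r0 → r0=0x35
body[1] xor  r1, r5, r4 → r1=0x91
body[2] mov  r5, r2 → r5=0x17
body[3] sub  r2, r3, r4 → r2=0x36
body[4] sub  r0, r3, #3 → r0=0x65
body[5] add  r3, r4, r4 → r3=0x64
body[6] mov  r2, r3 → r2=0x64
epilogue: pop r5=0xa3, sp=0x9c
epilogue: pop r3=0x68, sp=0x9d
epilogue: pop r1=0x37, sp=0x9e
epilogue: pop r0=0x33, sp=0x9f
r0: callee-saved, written=True
r2: caller-saved, written=True
r4: caller-saved, written=False
r5: callee-saved, written=True

SURVIVE = r0,r4,r5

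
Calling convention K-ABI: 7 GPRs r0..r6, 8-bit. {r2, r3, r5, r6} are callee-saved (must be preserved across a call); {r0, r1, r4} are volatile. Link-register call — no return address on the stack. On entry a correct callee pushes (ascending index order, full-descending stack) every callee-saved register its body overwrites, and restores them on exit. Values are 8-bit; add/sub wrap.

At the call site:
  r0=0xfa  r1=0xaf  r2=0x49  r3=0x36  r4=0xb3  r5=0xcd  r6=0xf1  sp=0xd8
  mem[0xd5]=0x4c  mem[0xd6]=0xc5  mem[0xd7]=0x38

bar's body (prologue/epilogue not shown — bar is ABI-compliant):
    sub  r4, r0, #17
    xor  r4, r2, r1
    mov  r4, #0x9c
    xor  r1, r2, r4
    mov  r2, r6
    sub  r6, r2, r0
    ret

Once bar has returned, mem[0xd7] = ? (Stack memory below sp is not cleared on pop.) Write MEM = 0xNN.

MEM = 0x49

prologue: push r2 → mem[0xd7]=0x49, sp=0xd7
prologue: push r6 → mem[0xd6]=0xf1, sp=0xd6
body[0] sub  r4, r0, #17 → r4=0xe9
body[1] xor  r4, r2, r1 → r4=0xe6
body[2] mov  r4, #0x9c → r4=0x9c
body[3] xor  r1, r2, r4 → r1=0xd5
body[4] mov  r2, r6 → r2=0xf1
body[5] sub  r6, r2, r0 → r6=0xf7
epilogue: pop r6=0xf1, sp=0xd7
epilogue: pop r2=0x49, sp=0xd8
prologue pushed ['r2', 'r6'] at ['0xd7', '0xd6']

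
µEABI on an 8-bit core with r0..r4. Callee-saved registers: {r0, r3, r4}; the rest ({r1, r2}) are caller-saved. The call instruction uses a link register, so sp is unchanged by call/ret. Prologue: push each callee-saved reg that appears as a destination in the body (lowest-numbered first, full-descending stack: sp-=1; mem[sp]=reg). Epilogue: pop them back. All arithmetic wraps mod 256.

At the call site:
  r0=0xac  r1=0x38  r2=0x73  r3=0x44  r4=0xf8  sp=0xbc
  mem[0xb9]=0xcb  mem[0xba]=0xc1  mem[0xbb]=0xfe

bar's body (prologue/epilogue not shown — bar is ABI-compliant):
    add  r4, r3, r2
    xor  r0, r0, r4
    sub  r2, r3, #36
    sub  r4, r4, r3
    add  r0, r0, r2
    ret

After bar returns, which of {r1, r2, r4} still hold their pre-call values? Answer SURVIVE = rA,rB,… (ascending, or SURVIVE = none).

prologue: push r0 -> mem[0xbb]=0xac, sp=0xbb
prologue: push r4 -> mem[0xba]=0xf8, sp=0xba
body[0] add  r4, r3, r2 -> r4=0xb7
body[1] xor  r0, r0, r4 -> r0=0x1b
body[2] sub  r2, r3, #36 -> r2=0x20
body[3] sub  r4, r4, r3 -> r4=0x73
body[4] add  r0, r0, r2 -> r0=0x3b
epilogue: pop r4=0xf8, sp=0xbb
epilogue: pop r0=0xac, sp=0xbc
r1: caller-saved, written=False
r2: caller-saved, written=True
r4: callee-saved, written=True

SURVIVE = r1,r4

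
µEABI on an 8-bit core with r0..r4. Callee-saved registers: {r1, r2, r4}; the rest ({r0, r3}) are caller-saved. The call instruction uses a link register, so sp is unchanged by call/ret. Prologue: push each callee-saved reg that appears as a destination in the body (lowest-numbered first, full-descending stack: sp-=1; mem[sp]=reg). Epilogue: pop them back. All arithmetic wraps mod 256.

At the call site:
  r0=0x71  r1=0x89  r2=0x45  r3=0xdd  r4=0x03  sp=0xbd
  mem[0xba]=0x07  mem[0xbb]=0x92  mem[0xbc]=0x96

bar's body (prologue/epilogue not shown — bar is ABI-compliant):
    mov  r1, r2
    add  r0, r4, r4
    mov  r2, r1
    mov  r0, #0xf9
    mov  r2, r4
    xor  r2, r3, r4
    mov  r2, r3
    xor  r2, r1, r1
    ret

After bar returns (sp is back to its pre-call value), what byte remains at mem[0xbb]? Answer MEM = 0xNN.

prologue: push r1 -> mem[0xbc]=0x89, sp=0xbc
prologue: push r2 -> mem[0xbb]=0x45, sp=0xbb
body[0] mov  r1, r2 -> r1=0x45
body[1] add  r0, r4, r4 -> r0=0x06
body[2] mov  r2, r1 -> r2=0x45
body[3] mov  r0, #0xf9 -> r0=0xf9
body[4] mov  r2, r4 -> r2=0x03
body[5] xor  r2, r3, r4 -> r2=0xde
body[6] mov  r2, r3 -> r2=0xdd
body[7] xor  r2, r1, r1 -> r2=0x00
epilogue: pop r2=0x45, sp=0xbc
epilogue: pop r1=0x89, sp=0xbd
prologue pushed ['r1', 'r2'] at ['0xbc', '0xbb']

MEM = 0x45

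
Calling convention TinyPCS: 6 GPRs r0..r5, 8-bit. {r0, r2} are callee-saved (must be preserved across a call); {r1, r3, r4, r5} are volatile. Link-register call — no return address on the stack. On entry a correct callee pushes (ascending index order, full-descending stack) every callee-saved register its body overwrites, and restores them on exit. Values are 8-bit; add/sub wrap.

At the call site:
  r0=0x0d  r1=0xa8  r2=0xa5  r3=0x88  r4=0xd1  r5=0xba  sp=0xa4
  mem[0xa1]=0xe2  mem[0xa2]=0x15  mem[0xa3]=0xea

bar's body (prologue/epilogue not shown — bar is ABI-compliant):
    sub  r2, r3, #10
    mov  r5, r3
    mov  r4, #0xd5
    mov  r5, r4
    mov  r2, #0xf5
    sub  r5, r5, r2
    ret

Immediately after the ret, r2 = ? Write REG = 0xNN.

prologue: push r2 -> mem[0xa3]=0xa5, sp=0xa3
body[0] sub  r2, r3, #10 -> r2=0x7e
body[1] mov  r5, r3 -> r5=0x88
body[2] mov  r4, #0xd5 -> r4=0xd5
body[3] mov  r5, r4 -> r5=0xd5
body[4] mov  r2, #0xf5 -> r2=0xf5
body[5] sub  r5, r5, r2 -> r5=0xe0
epilogue: pop r2=0xa5, sp=0xa4
r2 is callee-saved -> restored

REG = 0xa5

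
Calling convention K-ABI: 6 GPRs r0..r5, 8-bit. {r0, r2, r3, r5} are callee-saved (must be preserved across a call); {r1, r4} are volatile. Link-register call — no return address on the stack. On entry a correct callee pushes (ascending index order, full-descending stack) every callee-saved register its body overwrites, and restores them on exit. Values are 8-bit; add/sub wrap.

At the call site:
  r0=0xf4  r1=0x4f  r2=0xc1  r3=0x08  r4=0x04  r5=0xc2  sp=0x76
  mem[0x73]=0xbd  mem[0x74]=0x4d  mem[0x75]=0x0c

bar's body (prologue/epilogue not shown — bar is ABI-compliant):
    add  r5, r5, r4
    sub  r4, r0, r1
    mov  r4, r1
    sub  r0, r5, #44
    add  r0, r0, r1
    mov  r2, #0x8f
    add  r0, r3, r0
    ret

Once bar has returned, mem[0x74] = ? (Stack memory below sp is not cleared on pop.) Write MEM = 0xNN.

prologue: push r0 -> mem[0x75]=0xf4, sp=0x75
prologue: push r2 -> mem[0x74]=0xc1, sp=0x74
prologue: push r5 -> mem[0x73]=0xc2, sp=0x73
body[0] add  r5, r5, r4 -> r5=0xc6
body[1] sub  r4, r0, r1 -> r4=0xa5
body[2] mov  r4, r1 -> r4=0x4f
body[3] sub  r0, r5, #44 -> r0=0x9a
body[4] add  r0, r0, r1 -> r0=0xe9
body[5] mov  r2, #0x8f -> r2=0x8f
body[6] add  r0, r3, r0 -> r0=0xf1
epilogue: pop r5=0xc2, sp=0x74
epilogue: pop r2=0xc1, sp=0x75
epilogue: pop r0=0xf4, sp=0x76
prologue pushed ['r0', 'r2', 'r5'] at ['0x75', '0x74', '0x73']

MEM = 0xc1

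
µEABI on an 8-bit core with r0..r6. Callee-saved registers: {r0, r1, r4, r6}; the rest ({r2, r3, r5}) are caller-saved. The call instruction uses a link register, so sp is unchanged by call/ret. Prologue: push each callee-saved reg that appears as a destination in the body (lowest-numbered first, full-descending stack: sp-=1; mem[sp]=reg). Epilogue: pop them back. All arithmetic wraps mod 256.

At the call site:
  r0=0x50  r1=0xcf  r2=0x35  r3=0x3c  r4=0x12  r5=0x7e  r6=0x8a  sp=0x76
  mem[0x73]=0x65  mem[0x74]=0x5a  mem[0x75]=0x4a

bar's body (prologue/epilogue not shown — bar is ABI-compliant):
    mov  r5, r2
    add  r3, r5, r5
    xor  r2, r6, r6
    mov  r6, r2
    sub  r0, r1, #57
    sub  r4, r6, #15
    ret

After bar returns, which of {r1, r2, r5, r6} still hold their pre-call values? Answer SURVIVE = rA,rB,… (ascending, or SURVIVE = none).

SURVIVE = r1,r6

prologue: push r0 -> mem[0x75]=0x50, sp=0x75
prologue: push r4 -> mem[0x74]=0x12, sp=0x74
prologue: push r6 -> mem[0x73]=0x8a, sp=0x73
body[0] mov  r5, r2 -> r5=0x35
body[1] add  r3, r5, r5 -> r3=0x6a
body[2] xor  r2, r6, r6 -> r2=0x00
body[3] mov  r6, r2 -> r6=0x00
body[4] sub  r0, r1, #57 -> r0=0x96
body[5] sub  r4, r6, #15 -> r4=0xf1
epilogue: pop r6=0x8a, sp=0x74
epilogue: pop r4=0x12, sp=0x75
epilogue: pop r0=0x50, sp=0x76
r1: callee-saved, written=False
r2: caller-saved, written=True
r5: caller-saved, written=True
r6: callee-saved, written=True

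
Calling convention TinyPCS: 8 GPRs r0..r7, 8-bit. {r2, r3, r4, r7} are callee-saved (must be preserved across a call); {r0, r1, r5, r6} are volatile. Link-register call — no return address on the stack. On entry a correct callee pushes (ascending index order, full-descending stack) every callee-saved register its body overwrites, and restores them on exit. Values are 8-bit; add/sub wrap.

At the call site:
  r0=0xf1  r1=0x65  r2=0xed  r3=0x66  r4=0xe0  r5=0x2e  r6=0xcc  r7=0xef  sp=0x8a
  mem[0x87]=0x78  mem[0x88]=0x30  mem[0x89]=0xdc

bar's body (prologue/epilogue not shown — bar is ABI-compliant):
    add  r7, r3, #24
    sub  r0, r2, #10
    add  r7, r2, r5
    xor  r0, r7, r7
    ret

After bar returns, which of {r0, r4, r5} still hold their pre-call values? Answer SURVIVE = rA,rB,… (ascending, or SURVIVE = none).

prologue: push r7 → mem[0x89]=0xef, sp=0x89
body[0] add  r7, r3, #24 → r7=0x7e
body[1] sub  r0, r2, #10 → r0=0xe3
body[2] add  r7, r2, r5 → r7=0x1b
body[3] xor  r0, r7, r7 → r0=0x00
epilogue: pop r7=0xef, sp=0x8a
r0: caller-saved, written=True
r4: callee-saved, written=False
r5: caller-saved, written=False

SURVIVE = r4,r5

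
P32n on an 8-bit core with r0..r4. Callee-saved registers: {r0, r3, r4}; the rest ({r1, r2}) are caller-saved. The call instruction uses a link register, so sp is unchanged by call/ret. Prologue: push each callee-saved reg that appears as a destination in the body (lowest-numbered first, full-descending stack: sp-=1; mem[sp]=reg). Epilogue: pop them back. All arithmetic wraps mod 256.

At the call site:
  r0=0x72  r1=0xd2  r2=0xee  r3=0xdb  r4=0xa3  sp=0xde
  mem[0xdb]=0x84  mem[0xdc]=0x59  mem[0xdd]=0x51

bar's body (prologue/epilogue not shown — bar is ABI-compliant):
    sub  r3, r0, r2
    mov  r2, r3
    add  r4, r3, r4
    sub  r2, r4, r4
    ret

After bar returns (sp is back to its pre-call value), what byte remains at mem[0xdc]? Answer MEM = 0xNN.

prologue: push r3 -> mem[0xdd]=0xdb, sp=0xdd
prologue: push r4 -> mem[0xdc]=0xa3, sp=0xdc
body[0] sub  r3, r0, r2 -> r3=0x84
body[1] mov  r2, r3 -> r2=0x84
body[2] add  r4, r3, r4 -> r4=0x27
body[3] sub  r2, r4, r4 -> r2=0x00
epilogue: pop r4=0xa3, sp=0xdd
epilogue: pop r3=0xdb, sp=0xde
prologue pushed ['r3', 'r4'] at ['0xdd', '0xdc']

MEM = 0xa3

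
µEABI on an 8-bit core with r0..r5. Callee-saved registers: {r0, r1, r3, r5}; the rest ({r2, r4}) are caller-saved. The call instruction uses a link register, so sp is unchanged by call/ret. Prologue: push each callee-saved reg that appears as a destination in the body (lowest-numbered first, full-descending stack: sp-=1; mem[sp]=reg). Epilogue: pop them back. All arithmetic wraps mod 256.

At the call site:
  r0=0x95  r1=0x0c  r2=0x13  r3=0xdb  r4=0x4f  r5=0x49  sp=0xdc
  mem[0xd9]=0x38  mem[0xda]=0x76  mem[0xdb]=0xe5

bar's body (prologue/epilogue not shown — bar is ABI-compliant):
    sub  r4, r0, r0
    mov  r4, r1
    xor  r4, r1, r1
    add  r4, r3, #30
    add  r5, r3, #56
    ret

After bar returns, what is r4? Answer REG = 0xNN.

REG = 0xf9

prologue: push r5 -> mem[0xdb]=0x49, sp=0xdb
body[0] sub  r4, r0, r0 -> r4=0x00
body[1] mov  r4, r1 -> r4=0x0c
body[2] xor  r4, r1, r1 -> r4=0x00
body[3] add  r4, r3, #30 -> r4=0xf9
body[4] add  r5, r3, #56 -> r5=0x13
epilogue: pop r5=0x49, sp=0xdc
r4 is caller-saved -> body value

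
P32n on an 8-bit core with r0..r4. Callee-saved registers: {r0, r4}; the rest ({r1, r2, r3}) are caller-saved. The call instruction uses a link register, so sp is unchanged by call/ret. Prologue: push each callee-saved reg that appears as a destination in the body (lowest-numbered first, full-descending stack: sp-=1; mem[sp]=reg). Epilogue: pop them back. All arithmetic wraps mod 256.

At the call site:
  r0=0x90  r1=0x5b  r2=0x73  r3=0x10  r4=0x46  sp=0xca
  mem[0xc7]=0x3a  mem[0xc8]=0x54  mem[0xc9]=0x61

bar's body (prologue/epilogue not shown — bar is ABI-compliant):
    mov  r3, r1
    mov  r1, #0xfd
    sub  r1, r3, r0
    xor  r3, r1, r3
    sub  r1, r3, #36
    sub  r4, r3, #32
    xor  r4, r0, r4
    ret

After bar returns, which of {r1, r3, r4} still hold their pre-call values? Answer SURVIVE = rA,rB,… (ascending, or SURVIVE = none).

SURVIVE = r4

prologue: push r4 -> mem[0xc9]=0x46, sp=0xc9
body[0] mov  r3, r1 -> r3=0x5b
body[1] mov  r1, #0xfd -> r1=0xfd
body[2] sub  r1, r3, r0 -> r1=0xcb
body[3] xor  r3, r1, r3 -> r3=0x90
body[4] sub  r1, r3, #36 -> r1=0x6c
body[5] sub  r4, r3, #32 -> r4=0x70
body[6] xor  r4, r0, r4 -> r4=0xe0
epilogue: pop r4=0x46, sp=0xca
r1: caller-saved, written=True
r3: caller-saved, written=True
r4: callee-saved, written=True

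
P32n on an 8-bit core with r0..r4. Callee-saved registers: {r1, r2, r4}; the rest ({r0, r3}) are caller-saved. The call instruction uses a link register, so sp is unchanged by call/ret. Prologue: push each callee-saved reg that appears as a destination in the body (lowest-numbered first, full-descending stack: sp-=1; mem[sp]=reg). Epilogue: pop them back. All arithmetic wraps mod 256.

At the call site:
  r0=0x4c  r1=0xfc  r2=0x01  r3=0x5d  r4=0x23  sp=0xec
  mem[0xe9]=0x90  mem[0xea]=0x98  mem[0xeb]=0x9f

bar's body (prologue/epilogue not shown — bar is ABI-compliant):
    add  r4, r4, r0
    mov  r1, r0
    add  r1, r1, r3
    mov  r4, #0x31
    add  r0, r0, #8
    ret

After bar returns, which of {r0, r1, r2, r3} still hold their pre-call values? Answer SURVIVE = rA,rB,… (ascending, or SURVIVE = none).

SURVIVE = r1,r2,r3

prologue: push r1 → mem[0xeb]=0xfc, sp=0xeb
prologue: push r4 → mem[0xea]=0x23, sp=0xea
body[0] add  r4, r4, r0 → r4=0x6f
body[1] mov  r1, r0 → r1=0x4c
body[2] add  r1, r1, r3 → r1=0xa9
body[3] mov  r4, #0x31 → r4=0x31
body[4] add  r0, r0, #8 → r0=0x54
epilogue: pop r4=0x23, sp=0xeb
epilogue: pop r1=0xfc, sp=0xec
r0: caller-saved, written=True
r1: callee-saved, written=True
r2: callee-saved, written=False
r3: caller-saved, written=False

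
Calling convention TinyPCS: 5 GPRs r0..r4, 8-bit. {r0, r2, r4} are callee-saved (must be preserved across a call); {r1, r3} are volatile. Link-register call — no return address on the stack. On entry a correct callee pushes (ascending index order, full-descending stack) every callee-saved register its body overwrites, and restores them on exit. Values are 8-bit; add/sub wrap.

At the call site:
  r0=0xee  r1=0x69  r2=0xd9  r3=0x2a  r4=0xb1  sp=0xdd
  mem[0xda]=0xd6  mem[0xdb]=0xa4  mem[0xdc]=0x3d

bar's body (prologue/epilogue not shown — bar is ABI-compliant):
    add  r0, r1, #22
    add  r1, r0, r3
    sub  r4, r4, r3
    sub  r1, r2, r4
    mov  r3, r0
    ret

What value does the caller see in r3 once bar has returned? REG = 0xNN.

REG = 0x7f

prologue: push r0 -> mem[0xdc]=0xee, sp=0xdc
prologue: push r4 -> mem[0xdb]=0xb1, sp=0xdb
body[0] add  r0, r1, #22 -> r0=0x7f
body[1] add  r1, r0, r3 -> r1=0xa9
body[2] sub  r4, r4, r3 -> r4=0x87
body[3] sub  r1, r2, r4 -> r1=0x52
body[4] mov  r3, r0 -> r3=0x7f
epilogue: pop r4=0xb1, sp=0xdc
epilogue: pop r0=0xee, sp=0xdd
r3 is caller-saved -> body value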